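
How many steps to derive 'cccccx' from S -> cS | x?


Derivation: S => cS => ccS => cccS => ccccS => cccccS => cccccx
Steps: 6


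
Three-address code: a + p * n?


Break into single-operator statements:
t1 = p * n
t2 = a + t1


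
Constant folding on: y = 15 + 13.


15 + 13 = 28 at compile time
Optimized: y = 28


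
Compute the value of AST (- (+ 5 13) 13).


Evaluate inner: (+ 5 13) = 18
Evaluate root: (- 18 13) = 5
Result: 5


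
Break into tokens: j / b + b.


Scan left to right, longest-match per lexeme
Tokens: ID(j), OP(/), ID(b), OP(+), ID(b)


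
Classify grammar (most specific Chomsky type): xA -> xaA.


LHS has context (more than one symbol) and |LHS| ≤ |RHS|
Classification: Type 1 (Context-Sensitive)


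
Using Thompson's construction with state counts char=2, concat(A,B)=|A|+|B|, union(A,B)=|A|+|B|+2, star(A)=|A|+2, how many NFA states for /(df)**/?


Syntax tree has 2 char leaf(s), 0 union(s), 2 star(s)
chars contribute 2×2 = 4; each union adds +2; each star adds +2
Total: 4 + 0 + 4 = 8 states


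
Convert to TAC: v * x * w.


Break into single-operator statements:
t1 = v * x
t2 = t1 * w


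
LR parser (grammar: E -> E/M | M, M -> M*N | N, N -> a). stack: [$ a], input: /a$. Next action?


'a' on top is the handle for N -> a
Action: reduce (N -> a)


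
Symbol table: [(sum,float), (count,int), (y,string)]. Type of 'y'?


Lookup 'y' → type string


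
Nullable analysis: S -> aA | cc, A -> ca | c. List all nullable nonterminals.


A nonterminal is nullable iff some alternative derives ε (directly, or every symbol in it is nullable)
Nullable: {}


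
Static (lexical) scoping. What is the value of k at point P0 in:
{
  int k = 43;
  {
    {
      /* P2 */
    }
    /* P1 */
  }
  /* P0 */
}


k declared in the same block as P0
k = 43


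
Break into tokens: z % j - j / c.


Scan left to right, longest-match per lexeme
Tokens: ID(z), OP(%), ID(j), OP(-), ID(j), OP(/), ID(c)


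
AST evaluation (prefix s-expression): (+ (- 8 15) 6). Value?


Evaluate inner: (- 8 15) = -7
Evaluate root: (+ -7 6) = -1
Result: -1


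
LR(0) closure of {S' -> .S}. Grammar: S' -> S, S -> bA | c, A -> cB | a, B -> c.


Start: S' -> .S
For each item with dot before a nonterminal B, add B -> .γ for every B-production
Closure: [S' -> .S, S -> .bA, S -> .c]


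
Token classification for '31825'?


Pattern: digits only
Type: INTEGER_LITERAL


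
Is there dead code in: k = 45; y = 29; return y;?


k is assigned but never read
Dead: 'k = 45'


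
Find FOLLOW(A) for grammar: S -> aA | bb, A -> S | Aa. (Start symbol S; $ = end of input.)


$ ∈ FOLLOW(S). For each A -> αBβ: add FIRST(β)\{ε} to FOLLOW(B); if β nullable, add FOLLOW(A).
FOLLOW(A) = {$, a}


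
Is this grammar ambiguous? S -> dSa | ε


balanced d^n…a^n: each string has a unique parse
Unambiguous


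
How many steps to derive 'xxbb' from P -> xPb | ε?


Derivation: P => xPb => xxPbb => xxbb
Steps: 3


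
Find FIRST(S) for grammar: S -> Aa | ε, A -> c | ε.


Per alternative of S: FIRST(Aa) = {a, c}; FIRST(ε) = {ε}
FIRST(S) = {a, c, ε}


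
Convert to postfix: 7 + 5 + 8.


Left to right (same or higher precedence on left)
Postfix: 7 5 + 8 +


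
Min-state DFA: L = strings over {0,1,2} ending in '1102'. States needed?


Track the longest suffix of input matching a prefix of '1102': 5 classes (prefixes of length 0..4)
Minimal DFA: 5 states


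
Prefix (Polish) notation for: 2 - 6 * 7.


'*' binds tighter: tree is (- 2 (* 6 7))
Prefix: - 2 * 6 7


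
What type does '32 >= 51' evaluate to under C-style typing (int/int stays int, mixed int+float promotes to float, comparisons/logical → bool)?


Operand types: int >= int
Rule: comparison yields bool
Result type: bool


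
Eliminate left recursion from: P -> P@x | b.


Left-recursive alternatives: P@x; non-recursive: b
Introduce P': P -> bP', P' -> @xP' | ε


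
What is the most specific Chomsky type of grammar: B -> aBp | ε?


Single nonterminal LHS, but a^n p^n is not regular
Classification: Type 2 (Context-Free)


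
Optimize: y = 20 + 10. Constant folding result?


20 + 10 = 30 at compile time
Optimized: y = 30


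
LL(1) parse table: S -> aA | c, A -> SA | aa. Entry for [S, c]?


For [S, c]: 'c' ∈ FIRST(c)
Entry: S -> c


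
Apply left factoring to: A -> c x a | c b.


Common prefix: 'c'
Factored: A -> c A', A' -> x a | b


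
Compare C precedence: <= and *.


'*' is multiplicative (level 10); '<=' is relational (level 7)
Higher level binds tighter
'*' has higher precedence than '<='


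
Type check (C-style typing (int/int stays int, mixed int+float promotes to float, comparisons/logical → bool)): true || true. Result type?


Operand types: bool || bool
Rule: logical operators take bool operands and yield bool
Result type: bool


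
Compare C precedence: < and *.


'*' is multiplicative (level 10); '<' is relational (level 7)
Higher level binds tighter
'*' has higher precedence than '<'


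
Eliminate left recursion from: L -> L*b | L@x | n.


Left-recursive alternatives: L*b, L@x; non-recursive: n
Introduce L': L -> nL', L' -> *bL' | @xL' | ε


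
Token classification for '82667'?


Pattern: digits only
Type: INTEGER_LITERAL


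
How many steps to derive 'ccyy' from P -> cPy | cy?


Derivation: P => cPy => ccyy
Steps: 2


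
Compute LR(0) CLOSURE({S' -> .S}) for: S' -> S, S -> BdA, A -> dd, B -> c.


Start: S' -> .S
For each item with dot before a nonterminal B, add B -> .γ for every B-production
Closure: [S' -> .S, S -> .BdA, B -> .c]


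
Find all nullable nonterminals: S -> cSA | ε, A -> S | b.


A nonterminal is nullable iff some alternative derives ε (directly, or every symbol in it is nullable)
Nullable: {A, S}


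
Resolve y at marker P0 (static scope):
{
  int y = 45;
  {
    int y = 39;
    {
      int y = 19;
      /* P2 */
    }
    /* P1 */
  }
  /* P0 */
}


y declared in the same block as P0
y = 45


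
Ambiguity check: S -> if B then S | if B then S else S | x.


dangling else: 'if B then if B then x else x' parses two ways
Ambiguous


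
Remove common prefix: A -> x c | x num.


Common prefix: 'x'
Factored: A -> x A', A' -> c | num


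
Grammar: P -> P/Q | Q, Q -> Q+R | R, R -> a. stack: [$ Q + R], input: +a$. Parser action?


handle 'Q+R' on top
Action: reduce (Q -> Q+R)


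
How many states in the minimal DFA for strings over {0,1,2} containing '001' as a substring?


KMP-style automaton: 3 progress states + 1 absorbing accept = 4
Minimal DFA: 4 states


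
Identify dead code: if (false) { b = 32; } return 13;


condition is constant false, so the whole block is unreachable
Dead: 'if (false) { b = 32; }'


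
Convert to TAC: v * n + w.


Break into single-operator statements:
t1 = v * n
t2 = t1 + w


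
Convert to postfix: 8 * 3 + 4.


Left to right (same or higher precedence on left)
Postfix: 8 3 * 4 +


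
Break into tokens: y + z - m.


Scan left to right, longest-match per lexeme
Tokens: ID(y), OP(+), ID(z), OP(-), ID(m)


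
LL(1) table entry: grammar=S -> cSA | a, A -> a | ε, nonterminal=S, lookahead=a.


For [S, a]: 'a' ∈ FIRST(a)
Entry: S -> a


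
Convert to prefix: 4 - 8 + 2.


left-to-right (same/higher precedence on left): tree is (+ (- 4 8) 2)
Prefix: + - 4 8 2


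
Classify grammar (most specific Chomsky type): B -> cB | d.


Right-linear: every RHS is a terminal or a terminal followed by one nonterminal
Classification: Type 3 (Regular)


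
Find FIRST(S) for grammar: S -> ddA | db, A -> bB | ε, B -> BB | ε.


Per alternative of S: FIRST(ddA) = {d}; FIRST(db) = {d}
FIRST(S) = {d}


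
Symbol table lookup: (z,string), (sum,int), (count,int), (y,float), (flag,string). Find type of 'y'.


Lookup 'y' → type float


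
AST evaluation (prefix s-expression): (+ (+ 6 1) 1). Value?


Evaluate inner: (+ 6 1) = 7
Evaluate root: (+ 7 1) = 8
Result: 8


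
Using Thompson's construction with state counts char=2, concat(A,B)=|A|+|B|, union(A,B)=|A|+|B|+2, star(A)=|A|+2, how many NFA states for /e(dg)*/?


Syntax tree has 3 char leaf(s), 0 union(s), 1 star(s)
chars contribute 3×2 = 6; each union adds +2; each star adds +2
Total: 6 + 0 + 2 = 8 states


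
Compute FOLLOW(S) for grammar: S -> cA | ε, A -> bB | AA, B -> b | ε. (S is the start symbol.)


$ ∈ FOLLOW(S). For each A -> αBβ: add FIRST(β)\{ε} to FOLLOW(B); if β nullable, add FOLLOW(A).
FOLLOW(S) = {$}


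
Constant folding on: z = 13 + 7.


13 + 7 = 20 at compile time
Optimized: z = 20


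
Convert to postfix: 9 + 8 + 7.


Left to right (same or higher precedence on left)
Postfix: 9 8 + 7 +


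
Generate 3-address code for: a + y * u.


Break into single-operator statements:
t1 = y * u
t2 = a + t1


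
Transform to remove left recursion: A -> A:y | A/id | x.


Left-recursive alternatives: A:y, A/id; non-recursive: x
Introduce A': A -> xA', A' -> :yA' | /idA' | ε


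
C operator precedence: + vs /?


'/' is multiplicative (level 10); '+' is additive (level 9)
Higher level binds tighter
'/' has higher precedence than '+'


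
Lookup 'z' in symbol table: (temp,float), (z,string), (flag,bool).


Lookup 'z' → type string


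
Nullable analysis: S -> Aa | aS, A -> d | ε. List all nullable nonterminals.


A nonterminal is nullable iff some alternative derives ε (directly, or every symbol in it is nullable)
Nullable: {A}


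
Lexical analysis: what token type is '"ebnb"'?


Pattern: double-quoted sequence
Type: STRING_LITERAL


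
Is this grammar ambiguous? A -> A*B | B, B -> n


precedence layered via separate nonterminal B: deterministic
Unambiguous


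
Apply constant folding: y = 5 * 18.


5 * 18 = 90 at compile time
Optimized: y = 90


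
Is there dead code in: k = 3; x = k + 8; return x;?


k is read by x's definition; x is returned
No dead code


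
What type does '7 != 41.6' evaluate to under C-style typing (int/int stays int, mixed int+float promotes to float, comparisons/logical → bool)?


Operand types: int != float
Rule: comparison yields bool
Result type: bool


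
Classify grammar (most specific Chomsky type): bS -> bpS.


LHS has context (more than one symbol) and |LHS| ≤ |RHS|
Classification: Type 1 (Context-Sensitive)


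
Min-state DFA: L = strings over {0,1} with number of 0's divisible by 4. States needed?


Track (count of 0) mod 4: states 0..3, accept at 0
Minimal DFA: 4 states


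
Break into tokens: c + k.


Scan left to right, longest-match per lexeme
Tokens: ID(c), OP(+), ID(k)


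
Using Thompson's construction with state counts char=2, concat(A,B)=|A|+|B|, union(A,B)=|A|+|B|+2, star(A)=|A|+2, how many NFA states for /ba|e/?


Syntax tree has 3 char leaf(s), 1 union(s), 0 star(s)
chars contribute 3×2 = 6; each union adds +2; each star adds +2
Total: 6 + 2 + 0 = 8 states


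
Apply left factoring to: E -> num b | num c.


Common prefix: 'num'
Factored: E -> num E', E' -> b | c


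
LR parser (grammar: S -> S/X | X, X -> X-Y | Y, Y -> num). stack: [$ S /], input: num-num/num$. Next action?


no handle ('S/' is not any RHS); shift 'num'
Action: shift


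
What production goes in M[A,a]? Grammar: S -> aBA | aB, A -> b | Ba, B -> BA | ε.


For [A, a]: 'a' ∈ FIRST(Ba)
Entry: A -> Ba


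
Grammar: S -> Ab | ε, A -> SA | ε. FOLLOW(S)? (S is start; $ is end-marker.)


$ ∈ FOLLOW(S). For each A -> αBβ: add FIRST(β)\{ε} to FOLLOW(B); if β nullable, add FOLLOW(A).
FOLLOW(S) = {$, b}


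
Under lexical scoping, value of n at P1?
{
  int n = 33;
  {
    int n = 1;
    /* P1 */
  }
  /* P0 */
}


n declared in the same block as P1
n = 1


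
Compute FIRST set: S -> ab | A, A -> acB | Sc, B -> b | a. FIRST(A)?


Per alternative of A: FIRST(acB) = {a}; FIRST(Sc) = {a}
FIRST(A) = {a}


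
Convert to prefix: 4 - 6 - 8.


left-to-right (same/higher precedence on left): tree is (- (- 4 6) 8)
Prefix: - - 4 6 8


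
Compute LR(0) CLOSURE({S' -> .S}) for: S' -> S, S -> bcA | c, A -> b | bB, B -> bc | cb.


Start: S' -> .S
For each item with dot before a nonterminal B, add B -> .γ for every B-production
Closure: [S' -> .S, S -> .bcA, S -> .c]


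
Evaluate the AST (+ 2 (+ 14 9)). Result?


Evaluate inner: (+ 14 9) = 23
Evaluate root: (+ 2 23) = 25
Result: 25


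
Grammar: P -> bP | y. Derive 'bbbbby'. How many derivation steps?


Derivation: P => bP => bbP => bbbP => bbbbP => bbbbbP => bbbbby
Steps: 6


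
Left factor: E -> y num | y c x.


Common prefix: 'y'
Factored: E -> y E', E' -> num | c x


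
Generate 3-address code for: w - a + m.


Break into single-operator statements:
t1 = w - a
t2 = t1 + m


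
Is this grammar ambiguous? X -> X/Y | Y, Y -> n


precedence layered via separate nonterminal Y: deterministic
Unambiguous


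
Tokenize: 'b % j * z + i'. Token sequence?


Scan left to right, longest-match per lexeme
Tokens: ID(b), OP(%), ID(j), OP(*), ID(z), OP(+), ID(i)


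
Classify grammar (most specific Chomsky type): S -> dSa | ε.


Single nonterminal LHS, but d^n a^n is not regular
Classification: Type 2 (Context-Free)


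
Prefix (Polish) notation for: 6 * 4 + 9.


left-to-right (same/higher precedence on left): tree is (+ (* 6 4) 9)
Prefix: + * 6 4 9


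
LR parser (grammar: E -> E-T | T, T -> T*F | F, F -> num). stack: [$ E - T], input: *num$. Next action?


'*' can extend T; shift to build T -> T*F
Action: shift


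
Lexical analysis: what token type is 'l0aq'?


Pattern: letter/underscore followed by alphanumerics, not a keyword
Type: IDENTIFIER


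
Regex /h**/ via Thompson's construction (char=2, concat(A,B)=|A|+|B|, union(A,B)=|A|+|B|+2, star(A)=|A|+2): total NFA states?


Syntax tree has 1 char leaf(s), 0 union(s), 2 star(s)
chars contribute 1×2 = 2; each union adds +2; each star adds +2
Total: 2 + 0 + 4 = 6 states


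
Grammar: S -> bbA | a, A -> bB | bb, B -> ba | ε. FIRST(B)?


Per alternative of B: FIRST(ba) = {b}; FIRST(ε) = {ε}
FIRST(B) = {b, ε}


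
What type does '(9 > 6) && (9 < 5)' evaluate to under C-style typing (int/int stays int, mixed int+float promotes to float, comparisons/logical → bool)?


Operand types: bool && bool
Rule: logical operators take bool operands and yield bool
Result type: bool


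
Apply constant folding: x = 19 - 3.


19 - 3 = 16 at compile time
Optimized: x = 16


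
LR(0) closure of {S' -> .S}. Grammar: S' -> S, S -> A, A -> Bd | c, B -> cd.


Start: S' -> .S
For each item with dot before a nonterminal B, add B -> .γ for every B-production
Closure: [S' -> .S, S -> .A, A -> .Bd, A -> .c, B -> .cd]


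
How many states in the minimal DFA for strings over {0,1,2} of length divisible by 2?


Track length mod 2: states 0..1, accept at 0
Minimal DFA: 2 states


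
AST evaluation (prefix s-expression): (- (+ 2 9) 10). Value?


Evaluate inner: (+ 2 9) = 11
Evaluate root: (- 11 10) = 1
Result: 1


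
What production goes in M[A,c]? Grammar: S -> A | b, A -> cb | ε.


For [A, c]: 'c' ∈ FIRST(cb)
Entry: A -> cb


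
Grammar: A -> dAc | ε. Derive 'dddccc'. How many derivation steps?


Derivation: A => dAc => ddAcc => dddAccc => dddccc
Steps: 4


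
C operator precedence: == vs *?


'*' is multiplicative (level 10); '==' is equality (level 6)
Higher level binds tighter
'*' has higher precedence than '=='


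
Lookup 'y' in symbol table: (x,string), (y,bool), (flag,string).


Lookup 'y' → type bool


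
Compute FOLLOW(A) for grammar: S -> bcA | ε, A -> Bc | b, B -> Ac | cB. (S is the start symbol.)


$ ∈ FOLLOW(S). For each A -> αBβ: add FIRST(β)\{ε} to FOLLOW(B); if β nullable, add FOLLOW(A).
FOLLOW(A) = {$, c}


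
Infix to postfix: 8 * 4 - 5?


Left to right (same or higher precedence on left)
Postfix: 8 4 * 5 -


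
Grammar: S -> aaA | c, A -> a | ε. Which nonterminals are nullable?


A nonterminal is nullable iff some alternative derives ε (directly, or every symbol in it is nullable)
Nullable: {A}


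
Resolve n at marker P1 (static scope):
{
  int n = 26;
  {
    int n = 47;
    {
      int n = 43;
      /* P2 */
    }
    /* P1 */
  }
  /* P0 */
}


n declared in the same block as P1
n = 47


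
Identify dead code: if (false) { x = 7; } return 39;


condition is constant false, so the whole block is unreachable
Dead: 'if (false) { x = 7; }'


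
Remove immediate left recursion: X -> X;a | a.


Left-recursive alternatives: X;a; non-recursive: a
Introduce X': X -> aX', X' -> ;aX' | ε


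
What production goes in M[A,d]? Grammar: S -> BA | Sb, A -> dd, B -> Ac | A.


For [A, d]: 'd' ∈ FIRST(dd)
Entry: A -> dd


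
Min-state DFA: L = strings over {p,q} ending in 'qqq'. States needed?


Track the longest suffix of input matching a prefix of 'qqq': 4 classes (prefixes of length 0..3)
Minimal DFA: 4 states


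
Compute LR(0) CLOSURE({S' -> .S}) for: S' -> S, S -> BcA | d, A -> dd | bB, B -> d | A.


Start: S' -> .S
For each item with dot before a nonterminal B, add B -> .γ for every B-production
Closure: [S' -> .S, S -> .BcA, S -> .d, B -> .d, B -> .A, A -> .dd, A -> .bB]


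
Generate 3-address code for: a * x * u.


Break into single-operator statements:
t1 = a * x
t2 = t1 * u


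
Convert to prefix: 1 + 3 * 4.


'*' binds tighter: tree is (+ 1 (* 3 4))
Prefix: + 1 * 3 4


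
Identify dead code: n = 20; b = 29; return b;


n is assigned but never read
Dead: 'n = 20'


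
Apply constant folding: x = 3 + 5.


3 + 5 = 8 at compile time
Optimized: x = 8


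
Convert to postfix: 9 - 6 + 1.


Left to right (same or higher precedence on left)
Postfix: 9 6 - 1 +


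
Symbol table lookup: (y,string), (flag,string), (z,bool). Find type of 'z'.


Lookup 'z' → type bool


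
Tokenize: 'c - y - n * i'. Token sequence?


Scan left to right, longest-match per lexeme
Tokens: ID(c), OP(-), ID(y), OP(-), ID(n), OP(*), ID(i)


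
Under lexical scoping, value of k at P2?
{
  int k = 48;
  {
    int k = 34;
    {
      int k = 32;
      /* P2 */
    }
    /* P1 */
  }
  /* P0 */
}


k declared in the same block as P2
k = 32


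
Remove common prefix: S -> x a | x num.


Common prefix: 'x'
Factored: S -> x S', S' -> a | num


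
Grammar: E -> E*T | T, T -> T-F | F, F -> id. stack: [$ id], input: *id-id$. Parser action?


'id' on top is the handle for F -> id
Action: reduce (F -> id)


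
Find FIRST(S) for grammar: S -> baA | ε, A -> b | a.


Per alternative of S: FIRST(baA) = {b}; FIRST(ε) = {ε}
FIRST(S) = {b, ε}


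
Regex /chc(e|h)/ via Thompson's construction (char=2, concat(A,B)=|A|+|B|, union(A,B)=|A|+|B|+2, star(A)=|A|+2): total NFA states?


Syntax tree has 5 char leaf(s), 1 union(s), 0 star(s)
chars contribute 5×2 = 10; each union adds +2; each star adds +2
Total: 10 + 2 + 0 = 12 states


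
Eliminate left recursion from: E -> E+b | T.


Left-recursive alternatives: E+b; non-recursive: T
Introduce E': E -> TE', E' -> +bE' | ε


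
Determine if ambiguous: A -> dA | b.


right-linear, alternatives start with distinct terminals 'd' vs 'b': unique leftmost derivation
Unambiguous


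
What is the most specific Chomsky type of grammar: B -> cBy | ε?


Single nonterminal LHS, but c^n y^n is not regular
Classification: Type 2 (Context-Free)


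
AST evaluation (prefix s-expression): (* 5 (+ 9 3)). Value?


Evaluate inner: (+ 9 3) = 12
Evaluate root: (* 5 12) = 60
Result: 60


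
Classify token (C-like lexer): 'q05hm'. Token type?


Pattern: letter/underscore followed by alphanumerics, not a keyword
Type: IDENTIFIER


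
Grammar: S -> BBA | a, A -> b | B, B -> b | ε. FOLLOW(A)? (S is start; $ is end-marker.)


$ ∈ FOLLOW(S). For each A -> αBβ: add FIRST(β)\{ε} to FOLLOW(B); if β nullable, add FOLLOW(A).
FOLLOW(A) = {$}


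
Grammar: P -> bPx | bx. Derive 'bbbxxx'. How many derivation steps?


Derivation: P => bPx => bbPxx => bbbxxx
Steps: 3


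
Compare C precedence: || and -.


'-' is additive (level 9); '||' is logical OR (level 1)
Higher level binds tighter
'-' has higher precedence than '||'


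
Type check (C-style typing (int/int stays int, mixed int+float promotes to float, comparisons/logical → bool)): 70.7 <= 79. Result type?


Operand types: float <= int
Rule: comparison yields bool
Result type: bool


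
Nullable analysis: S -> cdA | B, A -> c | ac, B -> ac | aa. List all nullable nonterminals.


A nonterminal is nullable iff some alternative derives ε (directly, or every symbol in it is nullable)
Nullable: {}


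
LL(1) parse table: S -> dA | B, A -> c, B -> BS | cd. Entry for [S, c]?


For [S, c]: 'c' ∈ FIRST(B)
Entry: S -> B


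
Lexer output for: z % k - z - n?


Scan left to right, longest-match per lexeme
Tokens: ID(z), OP(%), ID(k), OP(-), ID(z), OP(-), ID(n)


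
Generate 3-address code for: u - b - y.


Break into single-operator statements:
t1 = u - b
t2 = t1 - y


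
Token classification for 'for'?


Pattern: reserved word
Type: KEYWORD


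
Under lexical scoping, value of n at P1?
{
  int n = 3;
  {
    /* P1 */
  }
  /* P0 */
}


P1's block does not declare n; resolves to the enclosing declaration at depth 0
n = 3


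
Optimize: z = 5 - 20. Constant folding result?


5 - 20 = -15 at compile time
Optimized: z = -15


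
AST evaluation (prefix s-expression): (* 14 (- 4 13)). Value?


Evaluate inner: (- 4 13) = -9
Evaluate root: (* 14 -9) = -126
Result: -126


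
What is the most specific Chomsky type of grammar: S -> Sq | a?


Left-linear: every RHS is a terminal or one nonterminal followed by a terminal
Classification: Type 3 (Regular)


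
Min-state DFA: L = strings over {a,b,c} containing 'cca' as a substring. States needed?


KMP-style automaton: 3 progress states + 1 absorbing accept = 4
Minimal DFA: 4 states


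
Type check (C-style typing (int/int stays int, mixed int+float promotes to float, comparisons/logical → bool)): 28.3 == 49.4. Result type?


Operand types: float == float
Rule: comparison yields bool
Result type: bool


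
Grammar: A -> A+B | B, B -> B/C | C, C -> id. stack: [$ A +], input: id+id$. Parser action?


no handle ('A+' is not any RHS); shift 'id'
Action: shift


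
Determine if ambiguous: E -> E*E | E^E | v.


'v*v^v' has two parse trees (no precedence encoded between * and ^)
Ambiguous


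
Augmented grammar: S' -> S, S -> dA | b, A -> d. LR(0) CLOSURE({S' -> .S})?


Start: S' -> .S
For each item with dot before a nonterminal B, add B -> .γ for every B-production
Closure: [S' -> .S, S -> .dA, S -> .b]


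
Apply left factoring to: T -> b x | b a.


Common prefix: 'b'
Factored: T -> b T', T' -> x | a


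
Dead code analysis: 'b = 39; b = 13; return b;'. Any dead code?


first assignment to b is overwritten before any read
Dead: 'b = 39'


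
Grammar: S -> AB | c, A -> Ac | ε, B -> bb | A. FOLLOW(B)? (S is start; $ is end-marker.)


$ ∈ FOLLOW(S). For each A -> αBβ: add FIRST(β)\{ε} to FOLLOW(B); if β nullable, add FOLLOW(A).
FOLLOW(B) = {$}


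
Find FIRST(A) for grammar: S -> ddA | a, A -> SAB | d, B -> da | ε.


Per alternative of A: FIRST(SAB) = {a, d}; FIRST(d) = {d}
FIRST(A) = {a, d}


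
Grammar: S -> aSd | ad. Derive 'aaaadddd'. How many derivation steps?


Derivation: S => aSd => aaSdd => aaaSddd => aaaadddd
Steps: 4


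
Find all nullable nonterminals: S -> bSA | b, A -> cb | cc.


A nonterminal is nullable iff some alternative derives ε (directly, or every symbol in it is nullable)
Nullable: {}


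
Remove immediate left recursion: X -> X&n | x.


Left-recursive alternatives: X&n; non-recursive: x
Introduce X': X -> xX', X' -> &nX' | ε


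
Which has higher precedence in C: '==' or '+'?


'+' is additive (level 9); '==' is equality (level 6)
Higher level binds tighter
'+' has higher precedence than '=='


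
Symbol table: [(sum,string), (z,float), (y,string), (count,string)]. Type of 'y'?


Lookup 'y' → type string


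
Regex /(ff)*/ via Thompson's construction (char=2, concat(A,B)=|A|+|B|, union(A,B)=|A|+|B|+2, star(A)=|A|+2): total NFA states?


Syntax tree has 2 char leaf(s), 0 union(s), 1 star(s)
chars contribute 2×2 = 4; each union adds +2; each star adds +2
Total: 4 + 0 + 2 = 6 states


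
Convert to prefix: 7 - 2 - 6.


left-to-right (same/higher precedence on left): tree is (- (- 7 2) 6)
Prefix: - - 7 2 6


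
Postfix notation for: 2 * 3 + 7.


Left to right (same or higher precedence on left)
Postfix: 2 3 * 7 +


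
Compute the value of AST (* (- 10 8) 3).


Evaluate inner: (- 10 8) = 2
Evaluate root: (* 2 3) = 6
Result: 6


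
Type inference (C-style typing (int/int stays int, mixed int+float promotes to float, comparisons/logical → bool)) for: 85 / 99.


Operand types: int / int
Rule: mixed int/float promotes to float; int/int stays int
Result type: int


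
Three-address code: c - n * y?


Break into single-operator statements:
t1 = n * y
t2 = c - t1


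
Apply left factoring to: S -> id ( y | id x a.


Common prefix: 'id'
Factored: S -> id S', S' -> ( y | x a


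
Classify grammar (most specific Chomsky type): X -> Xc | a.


Left-linear: every RHS is a terminal or one nonterminal followed by a terminal
Classification: Type 3 (Regular)


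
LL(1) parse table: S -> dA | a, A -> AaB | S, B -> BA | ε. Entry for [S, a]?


For [S, a]: 'a' ∈ FIRST(a)
Entry: S -> a


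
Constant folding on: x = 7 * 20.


7 * 20 = 140 at compile time
Optimized: x = 140


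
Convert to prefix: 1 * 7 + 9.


left-to-right (same/higher precedence on left): tree is (+ (* 1 7) 9)
Prefix: + * 1 7 9


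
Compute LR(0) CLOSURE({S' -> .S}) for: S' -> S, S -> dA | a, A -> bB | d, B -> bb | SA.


Start: S' -> .S
For each item with dot before a nonterminal B, add B -> .γ for every B-production
Closure: [S' -> .S, S -> .dA, S -> .a]


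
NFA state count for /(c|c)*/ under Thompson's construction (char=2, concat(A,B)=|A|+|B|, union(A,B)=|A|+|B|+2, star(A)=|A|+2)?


Syntax tree has 2 char leaf(s), 1 union(s), 1 star(s)
chars contribute 2×2 = 4; each union adds +2; each star adds +2
Total: 4 + 2 + 2 = 8 states


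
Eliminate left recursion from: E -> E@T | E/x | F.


Left-recursive alternatives: E@T, E/x; non-recursive: F
Introduce E': E -> FE', E' -> @TE' | /xE' | ε


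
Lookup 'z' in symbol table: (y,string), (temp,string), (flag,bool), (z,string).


Lookup 'z' → type string


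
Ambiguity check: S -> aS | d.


right-linear, alternatives start with distinct terminals 'a' vs 'd': unique leftmost derivation
Unambiguous


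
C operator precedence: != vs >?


'>' is relational (level 7); '!=' is equality (level 6)
Higher level binds tighter
'>' has higher precedence than '!='


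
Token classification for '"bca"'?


Pattern: double-quoted sequence
Type: STRING_LITERAL


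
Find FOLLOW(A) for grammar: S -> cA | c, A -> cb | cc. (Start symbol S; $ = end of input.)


$ ∈ FOLLOW(S). For each A -> αBβ: add FIRST(β)\{ε} to FOLLOW(B); if β nullable, add FOLLOW(A).
FOLLOW(A) = {$}


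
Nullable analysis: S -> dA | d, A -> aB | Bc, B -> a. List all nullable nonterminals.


A nonterminal is nullable iff some alternative derives ε (directly, or every symbol in it is nullable)
Nullable: {}


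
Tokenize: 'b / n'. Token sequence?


Scan left to right, longest-match per lexeme
Tokens: ID(b), OP(/), ID(n)


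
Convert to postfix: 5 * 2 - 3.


Left to right (same or higher precedence on left)
Postfix: 5 2 * 3 -


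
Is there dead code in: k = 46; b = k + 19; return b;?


k is read by b's definition; b is returned
No dead code


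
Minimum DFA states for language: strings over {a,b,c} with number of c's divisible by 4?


Track (count of c) mod 4: states 0..3, accept at 0
Minimal DFA: 4 states


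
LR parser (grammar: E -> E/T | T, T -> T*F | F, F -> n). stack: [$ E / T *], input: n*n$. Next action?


no handle; shift 'n'
Action: shift


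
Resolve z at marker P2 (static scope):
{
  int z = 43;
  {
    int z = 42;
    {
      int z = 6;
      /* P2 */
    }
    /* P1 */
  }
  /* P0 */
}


z declared in the same block as P2
z = 6


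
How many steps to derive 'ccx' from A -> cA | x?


Derivation: A => cA => ccA => ccx
Steps: 3


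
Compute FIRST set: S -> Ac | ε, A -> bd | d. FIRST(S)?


Per alternative of S: FIRST(Ac) = {b, d}; FIRST(ε) = {ε}
FIRST(S) = {b, d, ε}


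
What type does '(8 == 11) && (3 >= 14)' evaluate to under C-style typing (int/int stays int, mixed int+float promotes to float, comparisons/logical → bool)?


Operand types: bool && bool
Rule: logical operators take bool operands and yield bool
Result type: bool


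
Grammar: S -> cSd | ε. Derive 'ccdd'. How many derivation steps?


Derivation: S => cSd => ccSdd => ccdd
Steps: 3


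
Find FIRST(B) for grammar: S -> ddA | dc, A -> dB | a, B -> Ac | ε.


Per alternative of B: FIRST(Ac) = {a, d}; FIRST(ε) = {ε}
FIRST(B) = {a, d, ε}


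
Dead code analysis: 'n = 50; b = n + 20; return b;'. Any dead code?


n is read by b's definition; b is returned
No dead code


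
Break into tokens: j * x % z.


Scan left to right, longest-match per lexeme
Tokens: ID(j), OP(*), ID(x), OP(%), ID(z)


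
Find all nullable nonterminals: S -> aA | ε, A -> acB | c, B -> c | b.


A nonterminal is nullable iff some alternative derives ε (directly, or every symbol in it is nullable)
Nullable: {S}


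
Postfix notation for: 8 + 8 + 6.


Left to right (same or higher precedence on left)
Postfix: 8 8 + 6 +


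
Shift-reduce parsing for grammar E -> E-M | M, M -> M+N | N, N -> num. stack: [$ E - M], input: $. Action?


handle 'E-M' on top; lookahead ∈ FOLLOW(E) = {-, $}
Action: reduce (E -> E-M)


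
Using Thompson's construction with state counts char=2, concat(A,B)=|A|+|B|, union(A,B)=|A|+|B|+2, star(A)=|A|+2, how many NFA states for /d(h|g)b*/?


Syntax tree has 4 char leaf(s), 1 union(s), 1 star(s)
chars contribute 4×2 = 8; each union adds +2; each star adds +2
Total: 8 + 2 + 2 = 12 states


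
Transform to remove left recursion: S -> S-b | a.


Left-recursive alternatives: S-b; non-recursive: a
Introduce S': S -> aS', S' -> -bS' | ε


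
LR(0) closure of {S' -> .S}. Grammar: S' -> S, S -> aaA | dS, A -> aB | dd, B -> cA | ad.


Start: S' -> .S
For each item with dot before a nonterminal B, add B -> .γ for every B-production
Closure: [S' -> .S, S -> .aaA, S -> .dS]


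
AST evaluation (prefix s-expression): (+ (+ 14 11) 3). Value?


Evaluate inner: (+ 14 11) = 25
Evaluate root: (+ 25 3) = 28
Result: 28


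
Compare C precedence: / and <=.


'/' is multiplicative (level 10); '<=' is relational (level 7)
Higher level binds tighter
'/' has higher precedence than '<='


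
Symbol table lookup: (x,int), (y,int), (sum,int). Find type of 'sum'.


Lookup 'sum' → type int


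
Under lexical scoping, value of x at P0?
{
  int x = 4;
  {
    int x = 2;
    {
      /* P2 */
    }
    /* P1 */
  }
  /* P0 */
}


x declared in the same block as P0
x = 4


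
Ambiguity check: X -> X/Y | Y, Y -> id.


precedence layered via separate nonterminal Y: deterministic
Unambiguous


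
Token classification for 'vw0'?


Pattern: letter/underscore followed by alphanumerics, not a keyword
Type: IDENTIFIER


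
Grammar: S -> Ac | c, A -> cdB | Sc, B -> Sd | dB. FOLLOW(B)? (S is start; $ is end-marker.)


$ ∈ FOLLOW(S). For each A -> αBβ: add FIRST(β)\{ε} to FOLLOW(B); if β nullable, add FOLLOW(A).
FOLLOW(B) = {c}


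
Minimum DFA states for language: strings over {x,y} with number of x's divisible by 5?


Track (count of x) mod 5: states 0..4, accept at 0
Minimal DFA: 5 states


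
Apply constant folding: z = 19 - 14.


19 - 14 = 5 at compile time
Optimized: z = 5


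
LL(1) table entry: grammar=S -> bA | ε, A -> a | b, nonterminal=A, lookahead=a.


For [A, a]: 'a' ∈ FIRST(a)
Entry: A -> a


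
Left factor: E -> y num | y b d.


Common prefix: 'y'
Factored: E -> y E', E' -> num | b d


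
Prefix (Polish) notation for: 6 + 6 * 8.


'*' binds tighter: tree is (+ 6 (* 6 8))
Prefix: + 6 * 6 8


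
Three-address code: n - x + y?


Break into single-operator statements:
t1 = n - x
t2 = t1 + y


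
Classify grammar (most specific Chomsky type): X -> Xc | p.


Left-linear: every RHS is a terminal or one nonterminal followed by a terminal
Classification: Type 3 (Regular)


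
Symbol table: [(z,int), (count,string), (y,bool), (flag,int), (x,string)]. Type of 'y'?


Lookup 'y' → type bool


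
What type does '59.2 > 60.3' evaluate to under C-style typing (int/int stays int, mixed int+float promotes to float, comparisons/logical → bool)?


Operand types: float > float
Rule: comparison yields bool
Result type: bool


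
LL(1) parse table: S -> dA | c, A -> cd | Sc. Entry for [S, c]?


For [S, c]: 'c' ∈ FIRST(c)
Entry: S -> c


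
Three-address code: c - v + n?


Break into single-operator statements:
t1 = c - v
t2 = t1 + n


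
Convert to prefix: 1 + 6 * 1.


'*' binds tighter: tree is (+ 1 (* 6 1))
Prefix: + 1 * 6 1


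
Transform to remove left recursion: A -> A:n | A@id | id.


Left-recursive alternatives: A:n, A@id; non-recursive: id
Introduce A': A -> idA', A' -> :nA' | @idA' | ε


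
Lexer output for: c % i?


Scan left to right, longest-match per lexeme
Tokens: ID(c), OP(%), ID(i)


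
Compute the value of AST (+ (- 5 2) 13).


Evaluate inner: (- 5 2) = 3
Evaluate root: (+ 3 13) = 16
Result: 16


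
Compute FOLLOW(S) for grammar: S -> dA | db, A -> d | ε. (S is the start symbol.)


$ ∈ FOLLOW(S). For each A -> αBβ: add FIRST(β)\{ε} to FOLLOW(B); if β nullable, add FOLLOW(A).
FOLLOW(S) = {$}


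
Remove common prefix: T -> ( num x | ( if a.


Common prefix: '('
Factored: T -> ( T', T' -> num x | if a


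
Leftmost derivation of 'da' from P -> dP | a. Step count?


Derivation: P => dP => da
Steps: 2


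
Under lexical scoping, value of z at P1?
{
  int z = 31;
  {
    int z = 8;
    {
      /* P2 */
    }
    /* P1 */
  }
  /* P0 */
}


z declared in the same block as P1
z = 8


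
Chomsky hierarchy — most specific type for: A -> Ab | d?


Left-linear: every RHS is a terminal or one nonterminal followed by a terminal
Classification: Type 3 (Regular)


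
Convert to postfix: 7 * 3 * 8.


Left to right (same or higher precedence on left)
Postfix: 7 3 * 8 *


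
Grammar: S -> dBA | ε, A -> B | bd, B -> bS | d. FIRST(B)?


Per alternative of B: FIRST(bS) = {b}; FIRST(d) = {d}
FIRST(B) = {b, d}


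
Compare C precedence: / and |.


'/' is multiplicative (level 10); '|' is bitwise OR (level 3)
Higher level binds tighter
'/' has higher precedence than '|'


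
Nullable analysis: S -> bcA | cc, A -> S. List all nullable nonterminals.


A nonterminal is nullable iff some alternative derives ε (directly, or every symbol in it is nullable)
Nullable: {}


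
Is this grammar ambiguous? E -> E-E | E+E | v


'v-v+v' has two parse trees (no precedence encoded between - and +)
Ambiguous


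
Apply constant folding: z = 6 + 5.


6 + 5 = 11 at compile time
Optimized: z = 11


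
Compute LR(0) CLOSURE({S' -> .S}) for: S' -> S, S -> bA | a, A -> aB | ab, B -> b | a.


Start: S' -> .S
For each item with dot before a nonterminal B, add B -> .γ for every B-production
Closure: [S' -> .S, S -> .bA, S -> .a]


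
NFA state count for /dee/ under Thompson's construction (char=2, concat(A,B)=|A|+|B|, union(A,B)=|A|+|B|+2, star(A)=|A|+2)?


Syntax tree has 3 char leaf(s), 0 union(s), 0 star(s)
chars contribute 3×2 = 6; each union adds +2; each star adds +2
Total: 6 + 0 + 0 = 6 states


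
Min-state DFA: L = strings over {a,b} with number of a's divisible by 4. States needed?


Track (count of a) mod 4: states 0..3, accept at 0
Minimal DFA: 4 states


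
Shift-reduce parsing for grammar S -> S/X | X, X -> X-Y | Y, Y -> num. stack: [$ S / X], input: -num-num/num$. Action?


'-' can extend X; shift to build X -> X-Y
Action: shift


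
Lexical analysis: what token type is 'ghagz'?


Pattern: letter/underscore followed by alphanumerics, not a keyword
Type: IDENTIFIER


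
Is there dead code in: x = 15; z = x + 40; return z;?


x is read by z's definition; z is returned
No dead code


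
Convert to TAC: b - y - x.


Break into single-operator statements:
t1 = b - y
t2 = t1 - x


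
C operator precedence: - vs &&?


'-' is additive (level 9); '&&' is logical AND (level 2)
Higher level binds tighter
'-' has higher precedence than '&&'


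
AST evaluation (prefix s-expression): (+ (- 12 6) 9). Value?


Evaluate inner: (- 12 6) = 6
Evaluate root: (+ 6 9) = 15
Result: 15


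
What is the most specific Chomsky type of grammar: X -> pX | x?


Right-linear: every RHS is a terminal or a terminal followed by one nonterminal
Classification: Type 3 (Regular)


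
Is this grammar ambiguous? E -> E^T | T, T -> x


precedence layered via separate nonterminal T: deterministic
Unambiguous


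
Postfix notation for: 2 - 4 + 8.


Left to right (same or higher precedence on left)
Postfix: 2 4 - 8 +


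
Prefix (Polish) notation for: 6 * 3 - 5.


left-to-right (same/higher precedence on left): tree is (- (* 6 3) 5)
Prefix: - * 6 3 5


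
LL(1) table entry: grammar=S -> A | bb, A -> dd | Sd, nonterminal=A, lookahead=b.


For [A, b]: 'b' ∈ FIRST(Sd)
Entry: A -> Sd


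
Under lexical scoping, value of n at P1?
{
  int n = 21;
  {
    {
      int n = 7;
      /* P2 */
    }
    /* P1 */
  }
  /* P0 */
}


P1's block does not declare n; resolves to the enclosing declaration at depth 0
n = 21


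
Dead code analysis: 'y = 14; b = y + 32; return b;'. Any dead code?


y is read by b's definition; b is returned
No dead code


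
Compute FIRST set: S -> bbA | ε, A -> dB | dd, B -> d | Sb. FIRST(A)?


Per alternative of A: FIRST(dB) = {d}; FIRST(dd) = {d}
FIRST(A) = {d}


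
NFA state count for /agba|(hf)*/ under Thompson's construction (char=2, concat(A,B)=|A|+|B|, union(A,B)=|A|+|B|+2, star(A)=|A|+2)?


Syntax tree has 6 char leaf(s), 1 union(s), 1 star(s)
chars contribute 6×2 = 12; each union adds +2; each star adds +2
Total: 12 + 2 + 2 = 16 states


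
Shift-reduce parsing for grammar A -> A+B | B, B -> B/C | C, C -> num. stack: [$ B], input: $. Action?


lookahead ∉ {/} so B won't extend; reduce A -> B
Action: reduce (A -> B)


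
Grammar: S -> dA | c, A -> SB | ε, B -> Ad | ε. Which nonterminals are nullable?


A nonterminal is nullable iff some alternative derives ε (directly, or every symbol in it is nullable)
Nullable: {A, B}


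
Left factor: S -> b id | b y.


Common prefix: 'b'
Factored: S -> b S', S' -> id | y


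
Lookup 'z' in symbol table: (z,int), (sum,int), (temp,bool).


Lookup 'z' → type int
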